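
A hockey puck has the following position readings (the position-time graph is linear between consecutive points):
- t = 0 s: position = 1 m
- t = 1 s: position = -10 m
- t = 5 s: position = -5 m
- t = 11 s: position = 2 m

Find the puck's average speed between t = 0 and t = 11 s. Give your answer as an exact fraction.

23/11 m/s

Average speed = (total path length)/(elapsed time); on a piecewise-linear x-t graph the path length is Σ|Δx|.
0–1 s: |Δx| = |-10 − 1| = 11 m
1–5 s: |Δx| = |-5 − -10| = 5 m
5–11 s: |Δx| = |2 − -5| = 7 m
Total path = 23 m; average speed = 23/11 = 23/11 m/s.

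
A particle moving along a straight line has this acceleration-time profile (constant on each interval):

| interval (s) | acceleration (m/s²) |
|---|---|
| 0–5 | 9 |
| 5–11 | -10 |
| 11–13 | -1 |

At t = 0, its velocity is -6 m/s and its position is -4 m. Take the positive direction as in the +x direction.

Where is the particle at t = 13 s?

88.5 m

On each constant-a segment, Δv = aΔt and Δx = v₀Δt + ½aΔt²; chain segment to segment.
0–5 s: v starts -6 m/s; Δx = -6·5 + ½·9·5² = 82.5 m; v ends 39 m/s.
5–11 s: v starts 39 m/s; Δx = 39·6 + ½·-10·6² = 54 m; v ends -21 m/s.
11–13 s: v starts -21 m/s; Δx = -21·2 + ½·-1·2² = -44 m; v ends -23 m/s.
x(13) = -4 + Σ Δx = 88.5 m.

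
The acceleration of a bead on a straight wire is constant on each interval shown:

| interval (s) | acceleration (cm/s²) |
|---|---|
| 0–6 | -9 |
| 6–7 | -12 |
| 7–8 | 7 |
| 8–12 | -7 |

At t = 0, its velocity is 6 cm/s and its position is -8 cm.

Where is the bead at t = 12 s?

On each constant-a segment, Δv = aΔt and Δx = v₀Δt + ½aΔt²; chain segment to segment.
0–6 s: v starts 6 cm/s; Δx = 6·6 + ½·-9·6² = -126 cm; v ends -48 cm/s.
6–7 s: v starts -48 cm/s; Δx = -48·1 + ½·-12·1² = -54 cm; v ends -60 cm/s.
7–8 s: v starts -60 cm/s; Δx = -60·1 + ½·7·1² = -56.5 cm; v ends -53 cm/s.
8–12 s: v starts -53 cm/s; Δx = -53·4 + ½·-7·4² = -268 cm; v ends -81 cm/s.
x(12) = -8 + Σ Δx = -512.5 cm.

-512.5 cm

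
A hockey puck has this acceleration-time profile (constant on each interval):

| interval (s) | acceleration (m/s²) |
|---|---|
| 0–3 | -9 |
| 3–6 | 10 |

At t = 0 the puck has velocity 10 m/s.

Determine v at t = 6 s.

Δv equals the area under the a-t graph; then v = v₀ + Δv.
0–3 s: -9 × 3 = -27 m/s
3–6 s: 10 × 3 = 30 m/s
Δv = 3 m/s, so v(6) = 10 + (3) = 13 m/s.

13 m/s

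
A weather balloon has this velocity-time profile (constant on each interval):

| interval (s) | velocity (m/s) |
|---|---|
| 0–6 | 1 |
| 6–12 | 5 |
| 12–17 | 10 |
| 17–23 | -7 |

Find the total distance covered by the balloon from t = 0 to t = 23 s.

128 m

Distance (not displacement) is the total path length: add the absolute areas under v-t.
0–6 s: |1| × 6 = 6 m
6–12 s: |5| × 6 = 30 m
12–17 s: |10| × 5 = 50 m
17–23 s: |-7| × 6 = 42 m
Total distance = 128 m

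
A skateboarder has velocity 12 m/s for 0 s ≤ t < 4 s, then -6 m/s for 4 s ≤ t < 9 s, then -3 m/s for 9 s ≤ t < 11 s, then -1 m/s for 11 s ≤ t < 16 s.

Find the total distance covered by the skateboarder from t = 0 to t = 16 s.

89 m

Total distance travelled is ∫|v| dt — sum the magnitudes of each area piece.
0–4 s: |12| × 4 = 48 m
4–9 s: |-6| × 5 = 30 m
9–11 s: |-3| × 2 = 6 m
11–16 s: |-1| × 5 = 5 m
Total distance = 89 m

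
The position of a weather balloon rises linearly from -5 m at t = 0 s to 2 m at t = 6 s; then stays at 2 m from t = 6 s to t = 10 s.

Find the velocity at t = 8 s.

Velocity is the slope of the x-t graph on 6–10 s: (2 − 2)/(10 − 6) = 0 m/s.

0 m/s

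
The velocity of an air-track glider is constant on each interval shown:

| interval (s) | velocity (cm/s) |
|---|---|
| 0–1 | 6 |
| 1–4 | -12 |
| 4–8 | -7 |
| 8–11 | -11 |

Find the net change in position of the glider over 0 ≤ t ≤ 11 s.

Net displacement equals the area under the velocity-time graph (areas below the axis count negative).
0–1 s: 6 × 1 = 6 cm
1–4 s: -12 × 3 = -36 cm
4–8 s: -7 × 4 = -28 cm
8–11 s: -11 × 3 = -33 cm
Net displacement = -91 cm

-91 cm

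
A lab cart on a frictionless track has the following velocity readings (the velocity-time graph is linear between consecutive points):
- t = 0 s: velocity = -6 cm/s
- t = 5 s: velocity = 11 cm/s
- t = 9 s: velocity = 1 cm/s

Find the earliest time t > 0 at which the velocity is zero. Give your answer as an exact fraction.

v changes sign on 0–5 s (from -6 to 11); the graph is linear there, so v = 0 at t = 0 + (6)·(5 − 0)/(11 − -6) = 30/17 s.

t = 30/17 s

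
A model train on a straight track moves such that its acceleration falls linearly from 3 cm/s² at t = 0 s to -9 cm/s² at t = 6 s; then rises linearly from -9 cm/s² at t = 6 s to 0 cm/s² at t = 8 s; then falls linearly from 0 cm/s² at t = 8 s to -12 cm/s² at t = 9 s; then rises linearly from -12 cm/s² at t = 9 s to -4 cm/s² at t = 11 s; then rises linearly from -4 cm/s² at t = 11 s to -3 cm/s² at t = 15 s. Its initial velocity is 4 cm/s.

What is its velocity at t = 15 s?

-59 cm/s

Δv equals the area under the a-t graph; then v = v₀ + Δv.
0–6 s: ½(3 + -9)(6) = -18 cm/s
6–8 s: ½(-9 + 0)(2) = -9 cm/s
8–9 s: ½(0 + -12)(1) = -6 cm/s
9–11 s: ½(-12 + -4)(2) = -16 cm/s
11–15 s: ½(-4 + -3)(4) = -14 cm/s
Δv = -63 cm/s, so v(15) = 4 + (-63) = -59 cm/s.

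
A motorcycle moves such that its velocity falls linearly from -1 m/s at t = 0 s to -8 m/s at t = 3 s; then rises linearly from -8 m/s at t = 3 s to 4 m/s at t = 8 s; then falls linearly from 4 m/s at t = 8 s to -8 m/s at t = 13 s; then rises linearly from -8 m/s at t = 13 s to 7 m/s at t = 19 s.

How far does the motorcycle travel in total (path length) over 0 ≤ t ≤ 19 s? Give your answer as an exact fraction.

Total distance travelled is ∫|v| dt — sum the magnitudes of each area piece.
0–3 s: |½(-1 + -8)(3)| = 13.5 m
3–8 s: v = 0 at t = 19/3 s; triangle areas 40/3 + 10/3 = 50/3 m
8–13 s: v = 0 at t = 29/3 s; triangle areas 10/3 + 40/3 = 50/3 m
13–19 s: v = 0 at t = 16.2 s; triangle areas 12.8 + 9.8 = 22.6 m
Total distance = 2083/30 m

2083/30 m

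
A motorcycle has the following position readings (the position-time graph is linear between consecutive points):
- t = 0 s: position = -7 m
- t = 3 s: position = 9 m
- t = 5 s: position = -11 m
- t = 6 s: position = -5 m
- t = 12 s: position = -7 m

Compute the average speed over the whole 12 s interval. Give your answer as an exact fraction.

11/3 m/s

Average speed = (total path length)/(elapsed time); on a piecewise-linear x-t graph the path length is Σ|Δx|.
0–3 s: |Δx| = |9 − -7| = 16 m
3–5 s: |Δx| = |-11 − 9| = 20 m
5–6 s: |Δx| = |-5 − -11| = 6 m
6–12 s: |Δx| = |-7 − -5| = 2 m
Total path = 44 m; average speed = 44/12 = 11/3 m/s.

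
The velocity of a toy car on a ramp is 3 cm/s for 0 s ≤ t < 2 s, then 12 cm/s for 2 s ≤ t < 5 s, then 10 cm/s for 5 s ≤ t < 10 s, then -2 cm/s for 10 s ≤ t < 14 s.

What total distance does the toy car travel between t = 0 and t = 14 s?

100 cm

Total distance travelled is ∫|v| dt — sum the magnitudes of each area piece.
0–2 s: |3| × 2 = 6 cm
2–5 s: |12| × 3 = 36 cm
5–10 s: |10| × 5 = 50 cm
10–14 s: |-2| × 4 = 8 cm
Total distance = 100 cm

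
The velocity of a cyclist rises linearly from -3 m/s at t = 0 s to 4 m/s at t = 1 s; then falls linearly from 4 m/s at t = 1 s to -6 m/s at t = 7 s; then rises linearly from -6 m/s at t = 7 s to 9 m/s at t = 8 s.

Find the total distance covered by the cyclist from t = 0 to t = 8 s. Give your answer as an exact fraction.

Distance (not displacement) is the total path length: add the absolute areas under v-t.
0–1 s: v = 0 at t = 3/7 s; triangle areas 9/14 + 8/7 = 25/14 m
1–7 s: v = 0 at t = 3.4 s; triangle areas 4.8 + 10.8 = 15.6 m
7–8 s: v = 0 at t = 7.4 s; triangle areas 1.2 + 2.7 = 3.9 m
Total distance = 149/7 m

149/7 m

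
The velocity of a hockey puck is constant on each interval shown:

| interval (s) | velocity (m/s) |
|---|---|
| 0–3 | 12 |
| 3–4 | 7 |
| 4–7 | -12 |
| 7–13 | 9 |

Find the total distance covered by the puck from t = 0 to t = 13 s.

Total distance travelled is ∫|v| dt — sum the magnitudes of each area piece.
0–3 s: |12| × 3 = 36 m
3–4 s: |7| × 1 = 7 m
4–7 s: |-12| × 3 = 36 m
7–13 s: |9| × 6 = 54 m
Total distance = 133 m

133 m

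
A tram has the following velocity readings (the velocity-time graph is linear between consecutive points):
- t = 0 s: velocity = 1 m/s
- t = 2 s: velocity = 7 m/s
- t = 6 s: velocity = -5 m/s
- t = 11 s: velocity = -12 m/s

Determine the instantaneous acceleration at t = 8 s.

-1.4 m/s²

Acceleration is the slope of the v-t graph on 6–11 s: (-12 − -5)/(11 − 6) = -1.4 m/s².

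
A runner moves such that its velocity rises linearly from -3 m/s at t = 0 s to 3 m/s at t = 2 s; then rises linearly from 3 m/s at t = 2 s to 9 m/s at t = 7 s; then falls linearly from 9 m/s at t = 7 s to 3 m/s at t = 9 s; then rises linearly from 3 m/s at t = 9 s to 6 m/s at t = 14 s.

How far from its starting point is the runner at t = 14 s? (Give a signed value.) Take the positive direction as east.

64.5 m

Displacement is the signed area under the v-t curve.
0–2 s: ½(-3 + 3)(2) = 0 m
2–7 s: ½(3 + 9)(5) = 30 m
7–9 s: ½(9 + 3)(2) = 12 m
9–14 s: ½(3 + 6)(5) = 22.5 m
Net displacement = 64.5 m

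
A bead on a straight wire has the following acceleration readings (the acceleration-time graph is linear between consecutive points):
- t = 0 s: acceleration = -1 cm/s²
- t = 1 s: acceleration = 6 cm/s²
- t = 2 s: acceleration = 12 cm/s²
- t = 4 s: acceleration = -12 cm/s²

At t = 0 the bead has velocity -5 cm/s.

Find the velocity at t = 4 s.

6.5 cm/s

Δv equals the area under the a-t graph; then v = v₀ + Δv.
0–1 s: ½(-1 + 6)(1) = 2.5 cm/s
1–2 s: ½(6 + 12)(1) = 9 cm/s
2–4 s: ½(12 + -12)(2) = 0 cm/s
Δv = 11.5 cm/s, so v(4) = -5 + (11.5) = 6.5 cm/s.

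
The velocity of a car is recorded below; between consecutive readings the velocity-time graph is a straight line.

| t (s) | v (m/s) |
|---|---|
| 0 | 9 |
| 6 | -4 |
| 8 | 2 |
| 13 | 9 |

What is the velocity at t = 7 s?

-1 m/s

On 6–8 s the graph is linear from -4 to 2 m/s: v(7) = -4 + (2 − -4)·(7 − 6)/(8 − 6) = -1 m/s.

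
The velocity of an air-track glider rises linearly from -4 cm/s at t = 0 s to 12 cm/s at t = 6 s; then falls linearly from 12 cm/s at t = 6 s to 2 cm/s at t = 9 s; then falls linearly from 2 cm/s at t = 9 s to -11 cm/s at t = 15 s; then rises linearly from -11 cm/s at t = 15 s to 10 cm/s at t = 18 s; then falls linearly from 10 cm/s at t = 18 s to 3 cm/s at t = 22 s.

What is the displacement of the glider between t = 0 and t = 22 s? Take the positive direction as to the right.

42.5 cm

Net displacement equals the area under the velocity-time graph (areas below the axis count negative).
0–6 s: ½(-4 + 12)(6) = 24 cm
6–9 s: ½(12 + 2)(3) = 21 cm
9–15 s: ½(2 + -11)(6) = -27 cm
15–18 s: ½(-11 + 10)(3) = -1.5 cm
18–22 s: ½(10 + 3)(4) = 26 cm
Net displacement = 42.5 cm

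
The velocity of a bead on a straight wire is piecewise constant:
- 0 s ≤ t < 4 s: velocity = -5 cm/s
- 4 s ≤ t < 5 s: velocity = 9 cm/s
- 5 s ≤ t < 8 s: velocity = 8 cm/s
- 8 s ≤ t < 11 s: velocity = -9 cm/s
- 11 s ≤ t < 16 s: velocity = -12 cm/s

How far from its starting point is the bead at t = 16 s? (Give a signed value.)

-74 cm

Displacement is the signed area under the v-t curve.
0–4 s: -5 × 4 = -20 cm
4–5 s: 9 × 1 = 9 cm
5–8 s: 8 × 3 = 24 cm
8–11 s: -9 × 3 = -27 cm
11–16 s: -12 × 5 = -60 cm
Net displacement = -74 cm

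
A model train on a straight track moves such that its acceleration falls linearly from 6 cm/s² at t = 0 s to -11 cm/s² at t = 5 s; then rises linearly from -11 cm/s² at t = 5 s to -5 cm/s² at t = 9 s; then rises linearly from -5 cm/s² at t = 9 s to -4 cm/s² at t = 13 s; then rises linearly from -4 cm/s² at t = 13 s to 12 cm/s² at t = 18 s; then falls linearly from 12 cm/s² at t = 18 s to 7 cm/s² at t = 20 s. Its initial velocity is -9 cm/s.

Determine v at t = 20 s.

Δv equals the area under the a-t graph; then v = v₀ + Δv.
0–5 s: ½(6 + -11)(5) = -12.5 cm/s
5–9 s: ½(-11 + -5)(4) = -32 cm/s
9–13 s: ½(-5 + -4)(4) = -18 cm/s
13–18 s: ½(-4 + 12)(5) = 20 cm/s
18–20 s: ½(12 + 7)(2) = 19 cm/s
Δv = -23.5 cm/s, so v(20) = -9 + (-23.5) = -32.5 cm/s.

-32.5 cm/s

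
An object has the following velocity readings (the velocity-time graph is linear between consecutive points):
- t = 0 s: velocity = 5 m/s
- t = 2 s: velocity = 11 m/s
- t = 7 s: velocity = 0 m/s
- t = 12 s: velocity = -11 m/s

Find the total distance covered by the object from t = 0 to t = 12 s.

Distance (not displacement) is the total path length: add the absolute areas under v-t.
0–2 s: |½(5 + 11)(2)| = 16 m
2–7 s: |½(11 + 0)(5)| = 27.5 m
7–12 s: |½(0 + -11)(5)| = 27.5 m
Total distance = 71 m

71 m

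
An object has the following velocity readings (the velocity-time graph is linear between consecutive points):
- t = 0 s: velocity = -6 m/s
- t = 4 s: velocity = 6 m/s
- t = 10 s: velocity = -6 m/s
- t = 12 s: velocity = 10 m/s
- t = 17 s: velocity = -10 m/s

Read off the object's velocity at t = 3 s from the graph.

3 m/s

On 0–4 s the graph is linear from -6 to 6 m/s: v(3) = -6 + (6 − -6)·(3 − 0)/(4 − 0) = 3 m/s.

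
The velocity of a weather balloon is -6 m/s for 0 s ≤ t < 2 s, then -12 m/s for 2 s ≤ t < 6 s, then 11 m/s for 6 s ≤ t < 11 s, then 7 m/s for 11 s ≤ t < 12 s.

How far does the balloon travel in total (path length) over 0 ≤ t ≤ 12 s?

Distance (not displacement) is the total path length: add the absolute areas under v-t.
0–2 s: |-6| × 2 = 12 m
2–6 s: |-12| × 4 = 48 m
6–11 s: |11| × 5 = 55 m
11–12 s: |7| × 1 = 7 m
Total distance = 122 m

122 m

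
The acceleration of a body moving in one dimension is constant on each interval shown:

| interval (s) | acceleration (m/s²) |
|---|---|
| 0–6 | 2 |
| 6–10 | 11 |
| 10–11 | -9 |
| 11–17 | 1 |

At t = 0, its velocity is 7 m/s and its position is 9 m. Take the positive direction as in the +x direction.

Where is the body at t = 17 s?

651.5 m

On each constant-a segment, Δv = aΔt and Δx = v₀Δt + ½aΔt²; chain segment to segment.
0–6 s: v starts 7 m/s; Δx = 7·6 + ½·2·6² = 78 m; v ends 19 m/s.
6–10 s: v starts 19 m/s; Δx = 19·4 + ½·11·4² = 164 m; v ends 63 m/s.
10–11 s: v starts 63 m/s; Δx = 63·1 + ½·-9·1² = 58.5 m; v ends 54 m/s.
11–17 s: v starts 54 m/s; Δx = 54·6 + ½·1·6² = 342 m; v ends 60 m/s.
x(17) = 9 + Σ Δx = 651.5 m.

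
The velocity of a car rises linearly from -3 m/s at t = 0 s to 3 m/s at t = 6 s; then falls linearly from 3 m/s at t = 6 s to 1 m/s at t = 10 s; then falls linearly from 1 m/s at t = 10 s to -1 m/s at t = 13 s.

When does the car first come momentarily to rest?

v changes sign on 0–6 s (from -3 to 3); the graph is linear there, so v = 0 at t = 0 + (3)·(6 − 0)/(3 − -3) = 3 s.

t = 3 s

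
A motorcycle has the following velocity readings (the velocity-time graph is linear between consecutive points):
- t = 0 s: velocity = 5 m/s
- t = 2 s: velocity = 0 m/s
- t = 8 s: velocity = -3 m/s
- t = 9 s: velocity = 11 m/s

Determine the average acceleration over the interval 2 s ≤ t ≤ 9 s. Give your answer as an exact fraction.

11/7 m/s²

Average acceleration = Δv/Δt = (11 − 0)/(9 − 2) = 11/7 m/s².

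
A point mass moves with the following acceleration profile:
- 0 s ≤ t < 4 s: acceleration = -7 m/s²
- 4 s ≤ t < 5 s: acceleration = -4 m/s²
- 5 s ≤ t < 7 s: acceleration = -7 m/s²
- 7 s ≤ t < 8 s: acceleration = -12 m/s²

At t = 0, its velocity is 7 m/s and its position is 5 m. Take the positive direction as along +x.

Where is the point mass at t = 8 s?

On each constant-a segment, Δv = aΔt and Δx = v₀Δt + ½aΔt²; chain segment to segment.
0–4 s: v starts 7 m/s; Δx = 7·4 + ½·-7·4² = -28 m; v ends -21 m/s.
4–5 s: v starts -21 m/s; Δx = -21·1 + ½·-4·1² = -23 m; v ends -25 m/s.
5–7 s: v starts -25 m/s; Δx = -25·2 + ½·-7·2² = -64 m; v ends -39 m/s.
7–8 s: v starts -39 m/s; Δx = -39·1 + ½·-12·1² = -45 m; v ends -51 m/s.
x(8) = 5 + Σ Δx = -155 m.

-155 m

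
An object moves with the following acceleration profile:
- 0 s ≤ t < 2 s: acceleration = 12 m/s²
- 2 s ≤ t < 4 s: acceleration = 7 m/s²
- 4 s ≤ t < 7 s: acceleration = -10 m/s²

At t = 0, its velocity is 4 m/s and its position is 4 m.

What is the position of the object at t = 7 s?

On each constant-a segment, Δv = aΔt and Δx = v₀Δt + ½aΔt²; chain segment to segment.
0–2 s: v starts 4 m/s; Δx = 4·2 + ½·12·2² = 32 m; v ends 28 m/s.
2–4 s: v starts 28 m/s; Δx = 28·2 + ½·7·2² = 70 m; v ends 42 m/s.
4–7 s: v starts 42 m/s; Δx = 42·3 + ½·-10·3² = 81 m; v ends 12 m/s.
x(7) = 4 + Σ Δx = 187 m.

187 m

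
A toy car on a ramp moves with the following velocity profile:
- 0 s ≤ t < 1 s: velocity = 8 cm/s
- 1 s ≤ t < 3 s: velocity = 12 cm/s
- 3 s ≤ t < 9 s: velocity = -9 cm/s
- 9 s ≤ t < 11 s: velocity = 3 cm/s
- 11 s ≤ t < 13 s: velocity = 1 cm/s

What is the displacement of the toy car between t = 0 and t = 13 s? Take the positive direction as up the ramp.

Net displacement equals the area under the velocity-time graph (areas below the axis count negative).
0–1 s: 8 × 1 = 8 cm
1–3 s: 12 × 2 = 24 cm
3–9 s: -9 × 6 = -54 cm
9–11 s: 3 × 2 = 6 cm
11–13 s: 1 × 2 = 2 cm
Net displacement = -14 cm

-14 cm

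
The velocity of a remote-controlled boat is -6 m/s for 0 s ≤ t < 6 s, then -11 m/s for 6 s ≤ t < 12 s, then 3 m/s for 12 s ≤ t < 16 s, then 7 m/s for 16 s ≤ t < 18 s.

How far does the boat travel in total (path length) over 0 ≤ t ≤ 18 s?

128 m

Total distance travelled is ∫|v| dt — sum the magnitudes of each area piece.
0–6 s: |-6| × 6 = 36 m
6–12 s: |-11| × 6 = 66 m
12–16 s: |3| × 4 = 12 m
16–18 s: |7| × 2 = 14 m
Total distance = 128 m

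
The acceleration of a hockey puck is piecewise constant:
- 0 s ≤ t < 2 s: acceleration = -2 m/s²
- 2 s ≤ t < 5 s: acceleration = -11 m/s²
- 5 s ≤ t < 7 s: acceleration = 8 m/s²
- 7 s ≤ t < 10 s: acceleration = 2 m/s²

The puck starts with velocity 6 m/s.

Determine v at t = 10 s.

-9 m/s

Δv equals the area under the a-t graph; then v = v₀ + Δv.
0–2 s: -2 × 2 = -4 m/s
2–5 s: -11 × 3 = -33 m/s
5–7 s: 8 × 2 = 16 m/s
7–10 s: 2 × 3 = 6 m/s
Δv = -15 m/s, so v(10) = 6 + (-15) = -9 m/s.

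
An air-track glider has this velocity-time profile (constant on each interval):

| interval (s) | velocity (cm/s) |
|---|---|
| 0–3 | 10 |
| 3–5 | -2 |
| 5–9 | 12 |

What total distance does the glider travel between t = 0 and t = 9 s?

82 cm

Total distance travelled is ∫|v| dt — sum the magnitudes of each area piece.
0–3 s: |10| × 3 = 30 cm
3–5 s: |-2| × 2 = 4 cm
5–9 s: |12| × 4 = 48 cm
Total distance = 82 cm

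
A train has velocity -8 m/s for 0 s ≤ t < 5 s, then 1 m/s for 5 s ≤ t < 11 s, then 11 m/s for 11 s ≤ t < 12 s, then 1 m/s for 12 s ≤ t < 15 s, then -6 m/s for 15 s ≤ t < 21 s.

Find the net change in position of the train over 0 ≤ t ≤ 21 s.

Net displacement equals the area under the velocity-time graph (areas below the axis count negative).
0–5 s: -8 × 5 = -40 m
5–11 s: 1 × 6 = 6 m
11–12 s: 11 × 1 = 11 m
12–15 s: 1 × 3 = 3 m
15–21 s: -6 × 6 = -36 m
Net displacement = -56 m

-56 m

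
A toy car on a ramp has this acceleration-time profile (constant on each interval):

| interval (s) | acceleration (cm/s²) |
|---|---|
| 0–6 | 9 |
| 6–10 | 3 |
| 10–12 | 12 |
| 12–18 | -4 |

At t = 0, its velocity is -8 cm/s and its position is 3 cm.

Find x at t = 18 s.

885 cm

On each constant-a segment, Δv = aΔt and Δx = v₀Δt + ½aΔt²; chain segment to segment.
0–6 s: v starts -8 cm/s; Δx = -8·6 + ½·9·6² = 114 cm; v ends 46 cm/s.
6–10 s: v starts 46 cm/s; Δx = 46·4 + ½·3·4² = 208 cm; v ends 58 cm/s.
10–12 s: v starts 58 cm/s; Δx = 58·2 + ½·12·2² = 140 cm; v ends 82 cm/s.
12–18 s: v starts 82 cm/s; Δx = 82·6 + ½·-4·6² = 420 cm; v ends 58 cm/s.
x(18) = 3 + Σ Δx = 885 cm.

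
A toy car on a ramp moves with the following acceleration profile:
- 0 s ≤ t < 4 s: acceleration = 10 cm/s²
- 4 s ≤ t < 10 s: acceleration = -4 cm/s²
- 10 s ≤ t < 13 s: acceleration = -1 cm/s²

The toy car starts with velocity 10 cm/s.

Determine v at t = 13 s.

Δv equals the area under the a-t graph; then v = v₀ + Δv.
0–4 s: 10 × 4 = 40 cm/s
4–10 s: -4 × 6 = -24 cm/s
10–13 s: -1 × 3 = -3 cm/s
Δv = 13 cm/s, so v(13) = 10 + (13) = 23 cm/s.

23 cm/s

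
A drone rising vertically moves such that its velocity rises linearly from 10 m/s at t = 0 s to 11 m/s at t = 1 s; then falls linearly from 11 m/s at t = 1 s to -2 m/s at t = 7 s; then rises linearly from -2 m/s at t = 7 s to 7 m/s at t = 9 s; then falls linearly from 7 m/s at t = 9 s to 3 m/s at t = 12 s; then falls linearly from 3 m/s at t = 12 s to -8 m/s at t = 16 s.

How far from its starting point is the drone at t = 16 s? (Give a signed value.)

Net displacement equals the area under the velocity-time graph (areas below the axis count negative).
0–1 s: ½(10 + 11)(1) = 10.5 m
1–7 s: ½(11 + -2)(6) = 27 m
7–9 s: ½(-2 + 7)(2) = 5 m
9–12 s: ½(7 + 3)(3) = 15 m
12–16 s: ½(3 + -8)(4) = -10 m
Net displacement = 47.5 m

47.5 m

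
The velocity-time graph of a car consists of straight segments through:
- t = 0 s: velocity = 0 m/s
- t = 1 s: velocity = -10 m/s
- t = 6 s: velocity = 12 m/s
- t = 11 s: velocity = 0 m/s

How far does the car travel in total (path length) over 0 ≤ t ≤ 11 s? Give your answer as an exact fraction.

690/11 m

Total distance travelled is ∫|v| dt — sum the magnitudes of each area piece.
0–1 s: |½(0 + -10)(1)| = 5 m
1–6 s: v = 0 at t = 36/11 s; triangle areas 125/11 + 180/11 = 305/11 m
6–11 s: |½(12 + 0)(5)| = 30 m
Total distance = 690/11 m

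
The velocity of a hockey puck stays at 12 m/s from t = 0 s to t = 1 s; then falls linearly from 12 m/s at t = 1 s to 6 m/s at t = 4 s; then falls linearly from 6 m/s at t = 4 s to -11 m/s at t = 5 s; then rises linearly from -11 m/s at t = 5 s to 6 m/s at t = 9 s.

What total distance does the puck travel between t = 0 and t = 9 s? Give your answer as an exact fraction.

2111/34 m

Distance (not displacement) is the total path length: add the absolute areas under v-t.
0–1 s: |12| × 1 = 12 m
1–4 s: |½(12 + 6)(3)| = 27 m
4–5 s: v = 0 at t = 74/17 s; triangle areas 18/17 + 121/34 = 157/34 m
5–9 s: v = 0 at t = 129/17 s; triangle areas 242/17 + 72/17 = 314/17 m
Total distance = 2111/34 m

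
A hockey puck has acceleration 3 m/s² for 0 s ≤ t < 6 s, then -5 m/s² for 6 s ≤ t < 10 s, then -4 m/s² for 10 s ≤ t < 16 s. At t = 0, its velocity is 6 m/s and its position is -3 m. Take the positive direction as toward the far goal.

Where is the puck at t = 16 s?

95 m

On each constant-a segment, Δv = aΔt and Δx = v₀Δt + ½aΔt²; chain segment to segment.
0–6 s: v starts 6 m/s; Δx = 6·6 + ½·3·6² = 90 m; v ends 24 m/s.
6–10 s: v starts 24 m/s; Δx = 24·4 + ½·-5·4² = 56 m; v ends 4 m/s.
10–16 s: v starts 4 m/s; Δx = 4·6 + ½·-4·6² = -48 m; v ends -20 m/s.
x(16) = -3 + Σ Δx = 95 m.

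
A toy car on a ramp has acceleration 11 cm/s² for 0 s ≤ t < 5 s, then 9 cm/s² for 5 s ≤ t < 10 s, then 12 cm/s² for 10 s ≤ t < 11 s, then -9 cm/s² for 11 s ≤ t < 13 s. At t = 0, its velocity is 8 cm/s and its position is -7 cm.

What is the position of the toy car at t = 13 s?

On each constant-a segment, Δv = aΔt and Δx = v₀Δt + ½aΔt²; chain segment to segment.
0–5 s: v starts 8 cm/s; Δx = 8·5 + ½·11·5² = 177.5 cm; v ends 63 cm/s.
5–10 s: v starts 63 cm/s; Δx = 63·5 + ½·9·5² = 427.5 cm; v ends 108 cm/s.
10–11 s: v starts 108 cm/s; Δx = 108·1 + ½·12·1² = 114 cm; v ends 120 cm/s.
11–13 s: v starts 120 cm/s; Δx = 120·2 + ½·-9·2² = 222 cm; v ends 102 cm/s.
x(13) = -7 + Σ Δx = 934 cm.

934 cm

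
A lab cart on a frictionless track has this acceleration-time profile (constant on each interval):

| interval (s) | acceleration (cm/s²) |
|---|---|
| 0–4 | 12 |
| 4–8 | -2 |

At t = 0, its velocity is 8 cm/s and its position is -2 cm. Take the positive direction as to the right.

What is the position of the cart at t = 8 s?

334 cm

On each constant-a segment, Δv = aΔt and Δx = v₀Δt + ½aΔt²; chain segment to segment.
0–4 s: v starts 8 cm/s; Δx = 8·4 + ½·12·4² = 128 cm; v ends 56 cm/s.
4–8 s: v starts 56 cm/s; Δx = 56·4 + ½·-2·4² = 208 cm; v ends 48 cm/s.
x(8) = -2 + Σ Δx = 334 cm.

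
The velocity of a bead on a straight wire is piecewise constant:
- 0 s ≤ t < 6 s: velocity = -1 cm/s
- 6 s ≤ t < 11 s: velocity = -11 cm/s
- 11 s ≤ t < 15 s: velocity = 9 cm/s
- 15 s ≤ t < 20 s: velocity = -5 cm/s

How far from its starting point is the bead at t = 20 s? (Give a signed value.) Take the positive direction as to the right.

Displacement is the signed area under the v-t curve.
0–6 s: -1 × 6 = -6 cm
6–11 s: -11 × 5 = -55 cm
11–15 s: 9 × 4 = 36 cm
15–20 s: -5 × 5 = -25 cm
Net displacement = -50 cm

-50 cm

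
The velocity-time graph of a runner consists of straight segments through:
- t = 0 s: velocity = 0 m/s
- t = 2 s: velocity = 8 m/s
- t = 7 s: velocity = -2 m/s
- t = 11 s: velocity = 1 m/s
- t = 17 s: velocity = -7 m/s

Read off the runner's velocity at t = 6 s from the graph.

On 2–7 s the graph is linear from 8 to -2 m/s: v(6) = 8 + (-2 − 8)·(6 − 2)/(7 − 2) = 0 m/s.

0 m/s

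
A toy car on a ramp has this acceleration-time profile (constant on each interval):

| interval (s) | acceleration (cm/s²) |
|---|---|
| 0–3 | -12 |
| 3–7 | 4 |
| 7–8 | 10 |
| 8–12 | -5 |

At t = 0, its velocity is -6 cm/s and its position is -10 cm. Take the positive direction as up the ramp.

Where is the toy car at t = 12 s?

-343 cm

On each constant-a segment, Δv = aΔt and Δx = v₀Δt + ½aΔt²; chain segment to segment.
0–3 s: v starts -6 cm/s; Δx = -6·3 + ½·-12·3² = -72 cm; v ends -42 cm/s.
3–7 s: v starts -42 cm/s; Δx = -42·4 + ½·4·4² = -136 cm; v ends -26 cm/s.
7–8 s: v starts -26 cm/s; Δx = -26·1 + ½·10·1² = -21 cm; v ends -16 cm/s.
8–12 s: v starts -16 cm/s; Δx = -16·4 + ½·-5·4² = -104 cm; v ends -36 cm/s.
x(12) = -10 + Σ Δx = -343 cm.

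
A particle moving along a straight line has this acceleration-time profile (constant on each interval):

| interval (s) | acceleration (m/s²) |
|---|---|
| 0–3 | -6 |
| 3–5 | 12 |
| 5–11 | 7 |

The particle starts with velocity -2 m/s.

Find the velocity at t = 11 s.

46 m/s

Δv equals the area under the a-t graph; then v = v₀ + Δv.
0–3 s: -6 × 3 = -18 m/s
3–5 s: 12 × 2 = 24 m/s
5–11 s: 7 × 6 = 42 m/s
Δv = 48 m/s, so v(11) = -2 + (48) = 46 m/s.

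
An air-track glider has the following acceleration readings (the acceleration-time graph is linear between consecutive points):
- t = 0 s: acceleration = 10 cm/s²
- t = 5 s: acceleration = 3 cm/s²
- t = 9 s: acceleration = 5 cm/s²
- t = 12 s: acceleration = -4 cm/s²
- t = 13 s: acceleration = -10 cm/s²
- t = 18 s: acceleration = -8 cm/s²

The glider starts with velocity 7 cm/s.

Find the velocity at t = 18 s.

Δv equals the area under the a-t graph; then v = v₀ + Δv.
0–5 s: ½(10 + 3)(5) = 32.5 cm/s
5–9 s: ½(3 + 5)(4) = 16 cm/s
9–12 s: ½(5 + -4)(3) = 1.5 cm/s
12–13 s: ½(-4 + -10)(1) = -7 cm/s
13–18 s: ½(-10 + -8)(5) = -45 cm/s
Δv = -2 cm/s, so v(18) = 7 + (-2) = 5 cm/s.

5 cm/s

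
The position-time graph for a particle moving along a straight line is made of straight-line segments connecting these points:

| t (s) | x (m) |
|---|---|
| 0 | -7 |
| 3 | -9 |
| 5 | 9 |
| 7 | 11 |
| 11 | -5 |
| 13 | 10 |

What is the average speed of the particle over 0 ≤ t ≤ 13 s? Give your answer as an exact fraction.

Average speed = (total path length)/(elapsed time); on a piecewise-linear x-t graph the path length is Σ|Δx|.
0–3 s: |Δx| = |-9 − -7| = 2 m
3–5 s: |Δx| = |9 − -9| = 18 m
5–7 s: |Δx| = |11 − 9| = 2 m
7–11 s: |Δx| = |-5 − 11| = 16 m
11–13 s: |Δx| = |10 − -5| = 15 m
Total path = 53 m; average speed = 53/13 = 53/13 m/s.

53/13 m/s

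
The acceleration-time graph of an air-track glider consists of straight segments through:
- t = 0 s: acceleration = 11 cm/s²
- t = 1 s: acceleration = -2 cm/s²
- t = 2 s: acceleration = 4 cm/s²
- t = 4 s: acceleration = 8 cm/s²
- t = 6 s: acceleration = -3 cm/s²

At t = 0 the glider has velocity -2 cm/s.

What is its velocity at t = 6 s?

20.5 cm/s

Δv equals the area under the a-t graph; then v = v₀ + Δv.
0–1 s: ½(11 + -2)(1) = 4.5 cm/s
1–2 s: ½(-2 + 4)(1) = 1 cm/s
2–4 s: ½(4 + 8)(2) = 12 cm/s
4–6 s: ½(8 + -3)(2) = 5 cm/s
Δv = 22.5 cm/s, so v(6) = -2 + (22.5) = 20.5 cm/s.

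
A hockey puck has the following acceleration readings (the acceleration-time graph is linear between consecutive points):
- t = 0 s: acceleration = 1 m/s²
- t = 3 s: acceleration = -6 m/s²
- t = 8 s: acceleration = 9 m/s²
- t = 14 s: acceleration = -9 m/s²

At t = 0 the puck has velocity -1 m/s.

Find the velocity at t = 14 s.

-1 m/s

Δv equals the area under the a-t graph; then v = v₀ + Δv.
0–3 s: ½(1 + -6)(3) = -7.5 m/s
3–8 s: ½(-6 + 9)(5) = 7.5 m/s
8–14 s: ½(9 + -9)(6) = 0 m/s
Δv = 0 m/s, so v(14) = -1 + (0) = -1 m/s.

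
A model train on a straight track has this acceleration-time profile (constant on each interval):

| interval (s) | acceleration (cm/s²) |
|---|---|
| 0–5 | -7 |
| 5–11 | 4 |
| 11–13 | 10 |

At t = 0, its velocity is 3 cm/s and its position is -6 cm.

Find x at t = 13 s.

On each constant-a segment, Δv = aΔt and Δx = v₀Δt + ½aΔt²; chain segment to segment.
0–5 s: v starts 3 cm/s; Δx = 3·5 + ½·-7·5² = -72.5 cm; v ends -32 cm/s.
5–11 s: v starts -32 cm/s; Δx = -32·6 + ½·4·6² = -120 cm; v ends -8 cm/s.
11–13 s: v starts -8 cm/s; Δx = -8·2 + ½·10·2² = 4 cm; v ends 12 cm/s.
x(13) = -6 + Σ Δx = -194.5 cm.

-194.5 cm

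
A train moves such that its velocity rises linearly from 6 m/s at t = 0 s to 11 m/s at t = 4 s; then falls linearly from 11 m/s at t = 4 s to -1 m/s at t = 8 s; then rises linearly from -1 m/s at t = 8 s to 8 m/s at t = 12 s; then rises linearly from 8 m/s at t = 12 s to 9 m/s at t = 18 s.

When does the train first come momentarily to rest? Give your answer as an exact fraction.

t = 23/3 s

v changes sign on 4–8 s (from 11 to -1); the graph is linear there, so v = 0 at t = 4 + (-11)·(8 − 4)/(-1 − 11) = 23/3 s.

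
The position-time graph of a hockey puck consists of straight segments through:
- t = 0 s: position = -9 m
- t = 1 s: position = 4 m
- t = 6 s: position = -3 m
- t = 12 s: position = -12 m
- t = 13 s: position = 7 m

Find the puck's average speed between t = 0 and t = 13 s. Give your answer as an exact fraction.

Average speed = (total path length)/(elapsed time); on a piecewise-linear x-t graph the path length is Σ|Δx|.
0–1 s: |Δx| = |4 − -9| = 13 m
1–6 s: |Δx| = |-3 − 4| = 7 m
6–12 s: |Δx| = |-12 − -3| = 9 m
12–13 s: |Δx| = |7 − -12| = 19 m
Total path = 48 m; average speed = 48/13 = 48/13 m/s.

48/13 m/s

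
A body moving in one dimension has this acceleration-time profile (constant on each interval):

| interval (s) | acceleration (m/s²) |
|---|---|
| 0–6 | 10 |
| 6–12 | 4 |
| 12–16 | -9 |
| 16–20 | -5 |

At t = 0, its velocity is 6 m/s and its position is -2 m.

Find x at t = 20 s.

On each constant-a segment, Δv = aΔt and Δx = v₀Δt + ½aΔt²; chain segment to segment.
0–6 s: v starts 6 m/s; Δx = 6·6 + ½·10·6² = 216 m; v ends 66 m/s.
6–12 s: v starts 66 m/s; Δx = 66·6 + ½·4·6² = 468 m; v ends 90 m/s.
12–16 s: v starts 90 m/s; Δx = 90·4 + ½·-9·4² = 288 m; v ends 54 m/s.
16–20 s: v starts 54 m/s; Δx = 54·4 + ½·-5·4² = 176 m; v ends 34 m/s.
x(20) = -2 + Σ Δx = 1146 m.

1146 m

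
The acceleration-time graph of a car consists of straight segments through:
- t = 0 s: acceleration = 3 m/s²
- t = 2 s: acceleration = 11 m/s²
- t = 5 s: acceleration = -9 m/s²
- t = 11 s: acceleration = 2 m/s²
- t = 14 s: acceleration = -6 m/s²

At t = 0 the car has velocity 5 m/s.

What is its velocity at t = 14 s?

Δv equals the area under the a-t graph; then v = v₀ + Δv.
0–2 s: ½(3 + 11)(2) = 14 m/s
2–5 s: ½(11 + -9)(3) = 3 m/s
5–11 s: ½(-9 + 2)(6) = -21 m/s
11–14 s: ½(2 + -6)(3) = -6 m/s
Δv = -10 m/s, so v(14) = 5 + (-10) = -5 m/s.

-5 m/s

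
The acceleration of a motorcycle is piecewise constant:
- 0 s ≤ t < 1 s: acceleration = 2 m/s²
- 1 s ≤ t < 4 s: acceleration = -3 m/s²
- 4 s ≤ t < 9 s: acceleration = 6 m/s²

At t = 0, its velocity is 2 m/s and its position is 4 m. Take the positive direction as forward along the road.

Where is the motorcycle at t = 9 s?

55.5 m

On each constant-a segment, Δv = aΔt and Δx = v₀Δt + ½aΔt²; chain segment to segment.
0–1 s: v starts 2 m/s; Δx = 2·1 + ½·2·1² = 3 m; v ends 4 m/s.
1–4 s: v starts 4 m/s; Δx = 4·3 + ½·-3·3² = -1.5 m; v ends -5 m/s.
4–9 s: v starts -5 m/s; Δx = -5·5 + ½·6·5² = 50 m; v ends 25 m/s.
x(9) = 4 + Σ Δx = 55.5 m.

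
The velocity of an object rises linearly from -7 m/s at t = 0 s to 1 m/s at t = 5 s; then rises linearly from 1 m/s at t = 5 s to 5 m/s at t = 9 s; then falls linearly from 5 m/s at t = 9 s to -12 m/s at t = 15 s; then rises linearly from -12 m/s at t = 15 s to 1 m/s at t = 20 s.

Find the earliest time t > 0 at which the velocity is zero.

t = 4.375 s

v changes sign on 0–5 s (from -7 to 1); the graph is linear there, so v = 0 at t = 0 + (7)·(5 − 0)/(1 − -7) = 4.375 s.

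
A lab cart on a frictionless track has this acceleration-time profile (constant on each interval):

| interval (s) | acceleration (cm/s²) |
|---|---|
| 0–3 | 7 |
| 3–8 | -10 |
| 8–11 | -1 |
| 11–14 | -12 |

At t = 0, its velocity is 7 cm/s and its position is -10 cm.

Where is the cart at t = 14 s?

-142 cm

On each constant-a segment, Δv = aΔt and Δx = v₀Δt + ½aΔt²; chain segment to segment.
0–3 s: v starts 7 cm/s; Δx = 7·3 + ½·7·3² = 52.5 cm; v ends 28 cm/s.
3–8 s: v starts 28 cm/s; Δx = 28·5 + ½·-10·5² = 15 cm; v ends -22 cm/s.
8–11 s: v starts -22 cm/s; Δx = -22·3 + ½·-1·3² = -70.5 cm; v ends -25 cm/s.
11–14 s: v starts -25 cm/s; Δx = -25·3 + ½·-12·3² = -129 cm; v ends -61 cm/s.
x(14) = -10 + Σ Δx = -142 cm.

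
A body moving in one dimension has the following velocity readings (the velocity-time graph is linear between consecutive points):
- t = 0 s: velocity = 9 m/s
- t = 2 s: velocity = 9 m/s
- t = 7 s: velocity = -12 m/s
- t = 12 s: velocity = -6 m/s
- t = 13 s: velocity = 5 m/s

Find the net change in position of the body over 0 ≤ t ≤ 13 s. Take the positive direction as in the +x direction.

Net displacement equals the area under the velocity-time graph (areas below the axis count negative).
0–2 s: 9 × 2 = 18 m
2–7 s: ½(9 + -12)(5) = -7.5 m
7–12 s: ½(-12 + -6)(5) = -45 m
12–13 s: ½(-6 + 5)(1) = -0.5 m
Net displacement = -35 m

-35 m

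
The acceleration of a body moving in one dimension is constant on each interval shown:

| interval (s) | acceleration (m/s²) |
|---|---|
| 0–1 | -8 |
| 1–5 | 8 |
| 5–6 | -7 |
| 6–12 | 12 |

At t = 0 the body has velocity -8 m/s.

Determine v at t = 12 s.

81 m/s

Δv equals the area under the a-t graph; then v = v₀ + Δv.
0–1 s: -8 × 1 = -8 m/s
1–5 s: 8 × 4 = 32 m/s
5–6 s: -7 × 1 = -7 m/s
6–12 s: 12 × 6 = 72 m/s
Δv = 89 m/s, so v(12) = -8 + (89) = 81 m/s.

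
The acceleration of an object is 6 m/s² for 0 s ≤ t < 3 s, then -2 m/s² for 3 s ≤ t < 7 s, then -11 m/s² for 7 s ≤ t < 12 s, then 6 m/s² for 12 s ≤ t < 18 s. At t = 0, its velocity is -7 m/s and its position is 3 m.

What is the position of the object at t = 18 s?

On each constant-a segment, Δv = aΔt and Δx = v₀Δt + ½aΔt²; chain segment to segment.
0–3 s: v starts -7 m/s; Δx = -7·3 + ½·6·3² = 6 m; v ends 11 m/s.
3–7 s: v starts 11 m/s; Δx = 11·4 + ½·-2·4² = 28 m; v ends 3 m/s.
7–12 s: v starts 3 m/s; Δx = 3·5 + ½·-11·5² = -122.5 m; v ends -52 m/s.
12–18 s: v starts -52 m/s; Δx = -52·6 + ½·6·6² = -204 m; v ends -16 m/s.
x(18) = 3 + Σ Δx = -289.5 m.

-289.5 m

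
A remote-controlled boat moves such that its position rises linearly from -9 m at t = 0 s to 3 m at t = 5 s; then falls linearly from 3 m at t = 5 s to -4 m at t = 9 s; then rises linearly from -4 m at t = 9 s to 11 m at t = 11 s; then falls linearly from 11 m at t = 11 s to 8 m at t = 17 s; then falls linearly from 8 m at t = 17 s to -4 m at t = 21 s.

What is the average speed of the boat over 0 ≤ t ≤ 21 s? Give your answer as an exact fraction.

7/3 m/s

Average speed = (total path length)/(elapsed time); on a piecewise-linear x-t graph the path length is Σ|Δx|.
0–5 s: |Δx| = |3 − -9| = 12 m
5–9 s: |Δx| = |-4 − 3| = 7 m
9–11 s: |Δx| = |11 − -4| = 15 m
11–17 s: |Δx| = |8 − 11| = 3 m
17–21 s: |Δx| = |-4 − 8| = 12 m
Total path = 49 m; average speed = 49/21 = 7/3 m/s.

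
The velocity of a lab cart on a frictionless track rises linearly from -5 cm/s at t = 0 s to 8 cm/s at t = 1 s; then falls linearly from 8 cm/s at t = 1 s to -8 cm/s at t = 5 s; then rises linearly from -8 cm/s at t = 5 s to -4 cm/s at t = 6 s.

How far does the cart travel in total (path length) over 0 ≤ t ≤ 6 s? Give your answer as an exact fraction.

661/26 cm

Total distance travelled is ∫|v| dt — sum the magnitudes of each area piece.
0–1 s: v = 0 at t = 5/13 s; triangle areas 25/26 + 32/13 = 89/26 cm
1–5 s: v = 0 at t = 3 s; triangle areas 8 + 8 = 16 cm
5–6 s: |½(-8 + -4)(1)| = 6 cm
Total distance = 661/26 cm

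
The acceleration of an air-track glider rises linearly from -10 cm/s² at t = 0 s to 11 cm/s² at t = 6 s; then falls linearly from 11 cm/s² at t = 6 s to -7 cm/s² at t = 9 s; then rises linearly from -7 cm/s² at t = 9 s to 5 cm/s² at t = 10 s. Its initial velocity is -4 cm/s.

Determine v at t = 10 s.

4 cm/s

Δv equals the area under the a-t graph; then v = v₀ + Δv.
0–6 s: ½(-10 + 11)(6) = 3 cm/s
6–9 s: ½(11 + -7)(3) = 6 cm/s
9–10 s: ½(-7 + 5)(1) = -1 cm/s
Δv = 8 cm/s, so v(10) = -4 + (8) = 4 cm/s.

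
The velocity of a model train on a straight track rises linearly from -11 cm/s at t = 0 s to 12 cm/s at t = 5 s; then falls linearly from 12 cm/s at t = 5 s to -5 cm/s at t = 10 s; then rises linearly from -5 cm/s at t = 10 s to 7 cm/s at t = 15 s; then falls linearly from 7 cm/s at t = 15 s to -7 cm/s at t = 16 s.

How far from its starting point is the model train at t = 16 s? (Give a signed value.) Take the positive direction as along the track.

25 cm

Net displacement equals the area under the velocity-time graph (areas below the axis count negative).
0–5 s: ½(-11 + 12)(5) = 2.5 cm
5–10 s: ½(12 + -5)(5) = 17.5 cm
10–15 s: ½(-5 + 7)(5) = 5 cm
15–16 s: ½(7 + -7)(1) = 0 cm
Net displacement = 25 cm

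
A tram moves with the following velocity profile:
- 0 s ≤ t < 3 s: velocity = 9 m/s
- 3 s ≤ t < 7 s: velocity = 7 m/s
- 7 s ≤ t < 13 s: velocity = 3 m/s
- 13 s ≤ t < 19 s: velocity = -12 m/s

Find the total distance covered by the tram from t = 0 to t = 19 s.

145 m

Distance (not displacement) is the total path length: add the absolute areas under v-t.
0–3 s: |9| × 3 = 27 m
3–7 s: |7| × 4 = 28 m
7–13 s: |3| × 6 = 18 m
13–19 s: |-12| × 6 = 72 m
Total distance = 145 m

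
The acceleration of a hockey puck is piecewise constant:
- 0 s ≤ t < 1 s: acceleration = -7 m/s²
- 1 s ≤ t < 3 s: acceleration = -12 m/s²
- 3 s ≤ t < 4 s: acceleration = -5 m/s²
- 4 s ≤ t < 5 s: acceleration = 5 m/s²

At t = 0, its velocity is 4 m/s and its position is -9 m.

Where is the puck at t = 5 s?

On each constant-a segment, Δv = aΔt and Δx = v₀Δt + ½aΔt²; chain segment to segment.
0–1 s: v starts 4 m/s; Δx = 4·1 + ½·-7·1² = 0.5 m; v ends -3 m/s.
1–3 s: v starts -3 m/s; Δx = -3·2 + ½·-12·2² = -30 m; v ends -27 m/s.
3–4 s: v starts -27 m/s; Δx = -27·1 + ½·-5·1² = -29.5 m; v ends -32 m/s.
4–5 s: v starts -32 m/s; Δx = -32·1 + ½·5·1² = -29.5 m; v ends -27 m/s.
x(5) = -9 + Σ Δx = -97.5 m.

-97.5 m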